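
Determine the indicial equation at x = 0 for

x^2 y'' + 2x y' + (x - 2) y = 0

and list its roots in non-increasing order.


Divide by x^2 to reach normal form y'' + P_1(x) y' + P_2(x) y = 0 with P_1(x) = 2/x and P_2(x) = 1/x - 2/x^2.
x = 0 is a singular point because the y'-coefficient 2/x has a pole at x = 0 and the y-coefficient 1/x - 2/x^2 has a pole at x = 0.
It is a regular singular point because x P_1(x) = p(x) = 2 and x^2 P_2(x) = q(x) = x - 2 are polynomials, hence analytic at x = 0.
p(0) = 2,  q(0) = -2.
Indicial equation: r(r-1) + p(0) r + q(0) = 0, i.e. r^2 + (p(0) - 1) r + q(0) = 0, i.e. r^2 + 1 r - 2 = 0.
Discriminant: (1)^2 - 4(-2) = 9, so r = (-1 ± 3)/2.
Solving: r_1 = 1, r_2 = -2.

indicial: r^2 + 1 r - 2 = 0; roots r_1 = 1, r_2 = -2


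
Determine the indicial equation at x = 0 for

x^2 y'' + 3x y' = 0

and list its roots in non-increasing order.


Divide by x^2 to reach normal form y'' + P_1(x) y' + P_2(x) y = 0 with P_1(x) = 3/x and P_2(x) = 0.
x = 0 is a singular point because the y'-coefficient 3/x has a pole at x = 0.
It is a regular singular point because x P_1(x) = p(x) = 3 and x^2 P_2(x) = q(x) = 0 are polynomials, hence analytic at x = 0.
p(0) = 3,  q(0) = 0.
Indicial equation: r(r-1) + p(0) r + q(0) = 0, i.e. r^2 + (p(0) - 1) r + q(0) = 0, i.e. r^2 + 2 r = 0.
Discriminant: (2)^2 - 4(0) = 4, so r = (-2 ± 2)/2.
Solving: r_1 = 0, r_2 = -2.

indicial: r^2 + 2 r = 0; roots r_1 = 0, r_2 = -2


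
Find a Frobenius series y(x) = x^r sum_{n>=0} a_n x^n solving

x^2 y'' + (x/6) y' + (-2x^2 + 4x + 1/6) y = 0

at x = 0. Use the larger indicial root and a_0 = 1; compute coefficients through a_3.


Write in Frobenius form y'' + (p(x)/x) y' + (q(x)/x^2) y = 0:
  p(x) = 1/6,  q(x) = -2x^2 + 4x + 1/6.
Indicial equation: r(r-1) + (1/6) r + (1/6) = 0 -> roots r_1 = 1/2, r_2 = 1/3.
Take r = r_1 = 1/2. Let y(x) = x^r sum_{n>=0} a_n x^n with a_0 = 1.
Substitute y = x^r sum a_n x^n and match x^{r+n}. The recurrence is
  D(n) a_n + 4 a_{n-1} - 2 a_{n-2} = 0,  where D(n) = (r+n)(r+n-1) + (1/6)(r+n) + (1/6).
  a_n = [-4 a_{n-1} + 2 a_{n-2}] / D(n).
Since the indicial polynomial factors as (r - r_1)(r - r_2), D(n) = (r_1 + n - r_1)(r_1 + n - r_2) = n(n + 1/6).
Evaluating step by step (a_0 = 1):
  n = 1: D(1) = 1(1 + 1/6) = 7/6; numerator = -4(1) = -4; a_1 = (-4)/(7/6) = -24/7
  n = 2: D(2) = 2(2 + 1/6) = 13/3; numerator = -4(-24/7) + 2(1) = 110/7; a_2 = (110/7)/(13/3) = 330/91
  n = 3: D(3) = 3(3 + 1/6) = 19/2; numerator = -4(330/91) + 2(-24/7) = -1944/91; a_3 = (-1944/91)/(19/2) = -3888/1729

r = 1/2; a_0 = 1; a_1 = -24/7; a_2 = 330/91; a_3 = -3888/1729


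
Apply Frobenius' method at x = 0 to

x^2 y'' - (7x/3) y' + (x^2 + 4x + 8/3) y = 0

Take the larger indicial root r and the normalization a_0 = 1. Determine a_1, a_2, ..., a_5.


Write in Frobenius form y'' + (p(x)/x) y' + (q(x)/x^2) y = 0:
  p(x) = -7/3,  q(x) = x^2 + 4x + 8/3.
Indicial equation: r(r-1) + (-7/3) r + (8/3) = 0 -> roots r_1 = 2, r_2 = 4/3.
Take r = r_1 = 2. Let y(x) = x^r sum_{n>=0} a_n x^n with a_0 = 1.
Substitute y = x^r sum a_n x^n and match x^{r+n}. The recurrence is
  D(n) a_n + 4 a_{n-1} + 1 a_{n-2} = 0,  where D(n) = (r+n)(r+n-1) + (-7/3)(r+n) + (8/3).
  a_n = [-4 a_{n-1} - 1 a_{n-2}] / D(n).
Since the indicial polynomial factors as (r - r_1)(r - r_2), D(n) = (r_1 + n - r_1)(r_1 + n - r_2) = n(n + 2/3).
Evaluating step by step (a_0 = 1):
  n = 1: D(1) = 1(1 + 2/3) = 5/3; numerator = -4(1) = -4; a_1 = (-4)/(5/3) = -12/5
  n = 2: D(2) = 2(2 + 2/3) = 16/3; numerator = -4(-12/5) - 1(1) = 43/5; a_2 = (43/5)/(16/3) = 129/80
  n = 3: D(3) = 3(3 + 2/3) = 11; numerator = -4(129/80) - 1(-12/5) = -81/20; a_3 = (-81/20)/(11) = -81/220
  n = 4: D(4) = 4(4 + 2/3) = 56/3; numerator = -4(-81/220) - 1(129/80) = -123/880; a_4 = (-123/880)/(56/3) = -369/49280
  n = 5: D(5) = 5(5 + 2/3) = 85/3; numerator = -4(-369/49280) - 1(-81/220) = 981/2464; a_5 = (981/2464)/(85/3) = 2943/209440

r = 2; a_0 = 1; a_1 = -12/5; a_2 = 129/80; a_3 = -81/220; a_4 = -369/49280; a_5 = 2943/209440


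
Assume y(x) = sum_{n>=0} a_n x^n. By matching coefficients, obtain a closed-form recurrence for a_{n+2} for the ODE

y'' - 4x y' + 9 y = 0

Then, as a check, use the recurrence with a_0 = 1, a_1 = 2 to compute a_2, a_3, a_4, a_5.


Substitute y = sum_n a_n x^n.
y''(x) has coefficient (n+2)(n+1) a_{n+2} at x^n;
-4 x y'(x) has coefficient -4 n a_n at x^n (shift);
9 y(x) has coefficient 9 a_n at x^n.
Matching x^n: (n+2)(n+1) a_{n+2} + (-4n + 9) a_n = 0.
Thus a_{n+2} = (4n - 9) / ((n+1)(n+2)) * a_n.

Check with a_0 = 1, a_1 = 2 (apply the recurrence for n = 0, 1, 2, 3): a_0 = 1, a_1 = 2, a_2 = -9/2, a_3 = -5/3, a_4 = 3/8, a_5 = -1/4.

a_(n+2) = (4n - 9) / ((n+1)(n+2)) * a_n; check: a_0 = 1, a_1 = 2, a_2 = -9/2, a_3 = -5/3, a_4 = 3/8, a_5 = -1/4


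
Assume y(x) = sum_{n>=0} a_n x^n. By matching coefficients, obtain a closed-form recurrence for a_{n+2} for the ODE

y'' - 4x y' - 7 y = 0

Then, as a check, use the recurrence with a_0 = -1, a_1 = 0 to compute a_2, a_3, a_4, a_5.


Substitute y = sum_n a_n x^n.
y''(x) has coefficient (n+2)(n+1) a_{n+2} at x^n;
-4 x y'(x) has coefficient -4 n a_n at x^n (shift);
-7 y(x) has coefficient -7 a_n at x^n.
Matching x^n: (n+2)(n+1) a_{n+2} + (-4n - 7) a_n = 0.
Thus a_{n+2} = (4n + 7) / ((n+1)(n+2)) * a_n.

Check with a_0 = -1, a_1 = 0 (apply the recurrence for n = 0, 1, 2, 3): a_0 = -1, a_1 = 0, a_2 = -7/2, a_3 = 0, a_4 = -35/8, a_5 = 0.

a_(n+2) = (4n + 7) / ((n+1)(n+2)) * a_n; check: a_0 = -1, a_1 = 0, a_2 = -7/2, a_3 = 0, a_4 = -35/8, a_5 = 0


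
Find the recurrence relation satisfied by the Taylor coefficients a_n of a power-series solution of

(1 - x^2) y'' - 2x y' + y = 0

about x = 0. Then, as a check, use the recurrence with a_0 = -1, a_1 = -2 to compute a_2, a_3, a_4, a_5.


Substitute y = sum_n a_n x^n.
(1 - 1 x^2) y'' contributes (n+2)(n+1) a_{n+2} - n(n-1) a_n at x^n.
-2 x y'(x) contributes -2 n a_n at x^n.
y(x) contributes 1 a_n at x^n.
Matching x^n: (n+2)(n+1) a_{n+2} + (-n(n-1) - 2 n + 1) a_n = 0.
Thus a_{n+2} = (n(n-1) + 2 n - 1) / ((n+1)(n+2)) * a_n.

Check with a_0 = -1, a_1 = -2 (apply the recurrence for n = 0, 1, 2, 3): a_0 = -1, a_1 = -2, a_2 = 1/2, a_3 = -1/3, a_4 = 5/24, a_5 = -11/60.

a_(n+2) = (n(n-1) + 2 n - 1) / ((n+1)(n+2)) * a_n; check: a_0 = -1, a_1 = -2, a_2 = 1/2, a_3 = -1/3, a_4 = 5/24, a_5 = -11/60


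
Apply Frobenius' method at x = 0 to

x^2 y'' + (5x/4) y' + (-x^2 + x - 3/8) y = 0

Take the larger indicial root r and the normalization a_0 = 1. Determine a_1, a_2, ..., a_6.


Write in Frobenius form y'' + (p(x)/x) y' + (q(x)/x^2) y = 0:
  p(x) = 5/4,  q(x) = -x^2 + x - 3/8.
Indicial equation: r(r-1) + (5/4) r + (-3/8) = 0 -> roots r_1 = 1/2, r_2 = -3/4.
Take r = r_1 = 1/2. Let y(x) = x^r sum_{n>=0} a_n x^n with a_0 = 1.
Substitute y = x^r sum a_n x^n and match x^{r+n}. The recurrence is
  D(n) a_n + 1 a_{n-1} - 1 a_{n-2} = 0,  where D(n) = (r+n)(r+n-1) + (5/4)(r+n) + (-3/8).
  a_n = [-1 a_{n-1} + 1 a_{n-2}] / D(n).
Since the indicial polynomial factors as (r - r_1)(r - r_2), D(n) = (r_1 + n - r_1)(r_1 + n - r_2) = n(n + 5/4).
Evaluating step by step (a_0 = 1):
  n = 1: D(1) = 1(1 + 5/4) = 9/4; numerator = -1(1) = -1; a_1 = (-1)/(9/4) = -4/9
  n = 2: D(2) = 2(2 + 5/4) = 13/2; numerator = -1(-4/9) + 1(1) = 13/9; a_2 = (13/9)/(13/2) = 2/9
  n = 3: D(3) = 3(3 + 5/4) = 51/4; numerator = -1(2/9) + 1(-4/9) = -2/3; a_3 = (-2/3)/(51/4) = -8/153
  n = 4: D(4) = 4(4 + 5/4) = 21; numerator = -1(-8/153) + 1(2/9) = 14/51; a_4 = (14/51)/(21) = 2/153
  n = 5: D(5) = 5(5 + 5/4) = 125/4; numerator = -1(2/153) + 1(-8/153) = -10/153; a_5 = (-10/153)/(125/4) = -8/3825
  n = 6: D(6) = 6(6 + 5/4) = 87/2; numerator = -1(-8/3825) + 1(2/153) = 58/3825; a_6 = (58/3825)/(87/2) = 4/11475

r = 1/2; a_0 = 1; a_1 = -4/9; a_2 = 2/9; a_3 = -8/153; a_4 = 2/153; a_5 = -8/3825; a_6 = 4/11475


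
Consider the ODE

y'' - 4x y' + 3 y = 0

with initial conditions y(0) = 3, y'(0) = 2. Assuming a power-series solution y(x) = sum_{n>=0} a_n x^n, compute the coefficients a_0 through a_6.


Ansatz: y(x) = sum_{n>=0} a_n x^n, so y'(x) = sum_{n>=1} n a_n x^(n-1) and y''(x) = sum_{n>=2} n(n-1) a_n x^(n-2).
Substitute into P(x) y'' + Q(x) y' + R(x) y = 0 with P(x) = 1, Q(x) = -4x, R(x) = 3, and match powers of x.
Initial conditions: a_0 = 3, a_1 = 2.
Setting the coefficient of each power of x to zero and solving order by order (substituting the coefficients already found):
  x^0: 2 a_2 + 3 a_0 = 0  ->  2 a_2 = -3 a_0 = -9  ->  a_2 = -9/2
  x^1: 6 a_3 - a_1 = 0  ->  6 a_3 = a_1 = 2  ->  a_3 = 1/3
  x^2: 12 a_4 - 5 a_2 = 0  ->  12 a_4 = 5 a_2 = -45/2  ->  a_4 = -15/8
  x^3: 20 a_5 - 9 a_3 = 0  ->  20 a_5 = 9 a_3 = 3  ->  a_5 = 3/20
  x^4: 30 a_6 - 13 a_4 = 0  ->  30 a_6 = 13 a_4 = -195/8  ->  a_6 = -13/16
Truncated series: y(x) = 3 + 2 x - (9/2) x^2 + (1/3) x^3 - (15/8) x^4 + (3/20) x^5 - (13/16) x^6 + O(x^7).

a_0 = 3; a_1 = 2; a_2 = -9/2; a_3 = 1/3; a_4 = -15/8; a_5 = 3/20; a_6 = -13/16


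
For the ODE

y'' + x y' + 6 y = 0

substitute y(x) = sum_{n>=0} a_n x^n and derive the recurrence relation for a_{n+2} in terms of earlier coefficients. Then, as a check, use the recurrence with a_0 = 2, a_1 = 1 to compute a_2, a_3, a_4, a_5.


Substitute y = sum_n a_n x^n.
y''(x) has coefficient (n+2)(n+1) a_{n+2} at x^n;
x y'(x) has coefficient n a_n at x^n (shift);
6 y(x) has coefficient 6 a_n at x^n.
Matching x^n: (n+2)(n+1) a_{n+2} + (n + 6) a_n = 0.
Thus a_{n+2} = (-n - 6) / ((n+1)(n+2)) * a_n.

Check with a_0 = 2, a_1 = 1 (apply the recurrence for n = 0, 1, 2, 3): a_0 = 2, a_1 = 1, a_2 = -6, a_3 = -7/6, a_4 = 4, a_5 = 21/40.

a_(n+2) = (-n - 6) / ((n+1)(n+2)) * a_n; check: a_0 = 2, a_1 = 1, a_2 = -6, a_3 = -7/6, a_4 = 4, a_5 = 21/40


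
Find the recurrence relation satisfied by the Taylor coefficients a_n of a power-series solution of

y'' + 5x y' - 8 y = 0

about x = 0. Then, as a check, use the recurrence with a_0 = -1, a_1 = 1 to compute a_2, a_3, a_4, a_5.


Substitute y = sum_n a_n x^n.
y''(x) has coefficient (n+2)(n+1) a_{n+2} at x^n;
5 x y'(x) has coefficient 5 n a_n at x^n (shift);
-8 y(x) has coefficient -8 a_n at x^n.
Matching x^n: (n+2)(n+1) a_{n+2} + (5n - 8) a_n = 0.
Thus a_{n+2} = (-5n + 8) / ((n+1)(n+2)) * a_n.

Check with a_0 = -1, a_1 = 1 (apply the recurrence for n = 0, 1, 2, 3): a_0 = -1, a_1 = 1, a_2 = -4, a_3 = 1/2, a_4 = 2/3, a_5 = -7/40.

a_(n+2) = (-5n + 8) / ((n+1)(n+2)) * a_n; check: a_0 = -1, a_1 = 1, a_2 = -4, a_3 = 1/2, a_4 = 2/3, a_5 = -7/40


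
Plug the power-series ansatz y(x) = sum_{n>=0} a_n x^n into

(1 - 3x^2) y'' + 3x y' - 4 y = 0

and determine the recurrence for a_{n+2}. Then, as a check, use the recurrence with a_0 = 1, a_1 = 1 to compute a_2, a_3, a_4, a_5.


Substitute y = sum_n a_n x^n.
(1 - 3 x^2) y'' contributes (n+2)(n+1) a_{n+2} - 3 n(n-1) a_n at x^n.
3 x y'(x) contributes 3 n a_n at x^n.
-4 y(x) contributes -4 a_n at x^n.
Matching x^n: (n+2)(n+1) a_{n+2} + (-3 n(n-1) + 3 n - 4) a_n = 0.
Thus a_{n+2} = (3 n(n-1) - 3 n + 4) / ((n+1)(n+2)) * a_n.

Check with a_0 = 1, a_1 = 1 (apply the recurrence for n = 0, 1, 2, 3): a_0 = 1, a_1 = 1, a_2 = 2, a_3 = 1/6, a_4 = 2/3, a_5 = 13/120.

a_(n+2) = (3 n(n-1) - 3 n + 4) / ((n+1)(n+2)) * a_n; check: a_0 = 1, a_1 = 1, a_2 = 2, a_3 = 1/6, a_4 = 2/3, a_5 = 13/120


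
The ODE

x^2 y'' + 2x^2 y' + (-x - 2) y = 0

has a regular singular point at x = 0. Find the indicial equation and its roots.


Divide by x^2 to reach normal form y'' + P_1(x) y' + P_2(x) y = 0 with P_1(x) = 2 and P_2(x) = -1/x - 2/x^2.
x = 0 is a singular point because the y-coefficient -1/x - 2/x^2 has a pole at x = 0.
It is a regular singular point because x P_1(x) = p(x) = 2x and x^2 P_2(x) = q(x) = -x - 2 are polynomials, hence analytic at x = 0.
p(0) = 0,  q(0) = -2.
Indicial equation: r(r-1) + p(0) r + q(0) = 0, i.e. r^2 + (p(0) - 1) r + q(0) = 0, i.e. r^2 - 1 r - 2 = 0.
Discriminant: (-1)^2 - 4(-2) = 9, so r = (1 ± 3)/2.
Solving: r_1 = 2, r_2 = -1.

indicial: r^2 - 1 r - 2 = 0; roots r_1 = 2, r_2 = -1


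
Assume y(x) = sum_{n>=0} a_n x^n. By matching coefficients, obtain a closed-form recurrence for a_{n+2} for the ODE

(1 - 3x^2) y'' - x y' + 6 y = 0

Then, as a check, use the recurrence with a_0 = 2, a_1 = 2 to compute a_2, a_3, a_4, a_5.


Substitute y = sum_n a_n x^n.
(1 - 3 x^2) y'' contributes (n+2)(n+1) a_{n+2} - 3 n(n-1) a_n at x^n.
-x y'(x) contributes -n a_n at x^n.
6 y(x) contributes 6 a_n at x^n.
Matching x^n: (n+2)(n+1) a_{n+2} + (-3 n(n-1) - n + 6) a_n = 0.
Thus a_{n+2} = (3 n(n-1) + n - 6) / ((n+1)(n+2)) * a_n.

Check with a_0 = 2, a_1 = 2 (apply the recurrence for n = 0, 1, 2, 3): a_0 = 2, a_1 = 2, a_2 = -6, a_3 = -5/3, a_4 = -1, a_5 = -5/4.

a_(n+2) = (3 n(n-1) + n - 6) / ((n+1)(n+2)) * a_n; check: a_0 = 2, a_1 = 2, a_2 = -6, a_3 = -5/3, a_4 = -1, a_5 = -5/4


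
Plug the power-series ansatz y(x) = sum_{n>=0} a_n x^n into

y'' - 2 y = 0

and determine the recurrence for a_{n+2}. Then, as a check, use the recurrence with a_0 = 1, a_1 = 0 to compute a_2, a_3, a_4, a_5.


Substitute y = sum_n a_n x^n into y'' + (const) y = 0.
y''(x) = sum_{n>=0} (n+2)(n+1) a_{n+2} x^n.
The ODE becomes sum_n [(n+2)(n+1) a_{n+2} - 2 a_n] x^n = 0.
Setting each coefficient to zero gives the recurrence:
  (n+2)(n+1) a_{n+2} - 2 a_n = 0,
  a_{n+2} = 2 / ((n+1)(n+2)) a_n.

Check with a_0 = 1, a_1 = 0 (apply the recurrence for n = 0, 1, 2, 3): a_0 = 1, a_1 = 0, a_2 = 1, a_3 = 0, a_4 = 1/6, a_5 = 0.

a_{n+2} = 2/((n+1)(n+2)) * a_n; check: a_0 = 1, a_1 = 0, a_2 = 1, a_3 = 0, a_4 = 1/6, a_5 = 0


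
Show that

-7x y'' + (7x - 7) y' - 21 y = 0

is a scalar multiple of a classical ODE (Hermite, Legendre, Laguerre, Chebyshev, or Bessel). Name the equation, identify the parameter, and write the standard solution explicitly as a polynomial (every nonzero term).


All three coefficients share the factor -7; dividing through by -7 gives  x y'' + (1 - x) y' + 3 y = 0.
This matches the Laguerre equation x y'' + (1 - x) y' + n y = 0 with n = 3; the polynomial solution is L_3(x).
With y = sum_k a_k x^k, matching x^k gives (k+1)k a_{k+1} + (k+1) a_{k+1} - k a_k + n a_k = 0, i.e. (k+1)^2 a_{k+1} = (k - n) a_k = (k - 3) a_k. The right side vanishes at k = 3, so the series terminates at degree 3.
Standard normalization L_n(0) = 1 gives a_0 = 1. Work upward with a_{k+1} = (k - 3) a_k / (k+1)^2:
  a_1 = (0 - 3)(1) / 1^2 = -3/1 = -3
  a_2 = (1 - 3)(-3) / 2^2 = 6/4 = 3/2
  a_3 = (2 - 3)(3/2) / 3^2 = (-3/2)/9 = -1/6
Hence L_3(x) = -x^3/6 + 3 x^2/2 - 3 x + 1.

L_3(x); series = -x^3/6 + 3 x^2/2 - 3 x + 1


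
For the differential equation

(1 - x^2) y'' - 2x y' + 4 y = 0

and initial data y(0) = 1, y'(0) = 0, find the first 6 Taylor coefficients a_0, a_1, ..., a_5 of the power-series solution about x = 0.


Ansatz: y(x) = sum_{n>=0} a_n x^n, so y'(x) = sum_{n>=1} n a_n x^(n-1) and y''(x) = sum_{n>=2} n(n-1) a_n x^(n-2).
Substitute into P(x) y'' + Q(x) y' + R(x) y = 0 with P(x) = 1 - x^2, Q(x) = -2x, R(x) = 4, and match powers of x.
Initial conditions: a_0 = 1, a_1 = 0.
Setting the coefficient of each power of x to zero and solving order by order (substituting the coefficients already found):
  x^0: 2 a_2 + 4 a_0 = 0  ->  2 a_2 = -4 a_0 = -4  ->  a_2 = -2
  x^1: 6 a_3 + 2 a_1 = 0  ->  6 a_3 = -2 a_1 = 0  ->  a_3 = 0
  x^2: 12 a_4 - 2 a_2 = 0  ->  12 a_4 = 2 a_2 = -4  ->  a_4 = -1/3
  x^3: 20 a_5 - 8 a_3 = 0  ->  20 a_5 = 8 a_3 = 0  ->  a_5 = 0
Truncated series: y(x) = 1 - 2 x^2 - (1/3) x^4 + O(x^6).

a_0 = 1; a_1 = 0; a_2 = -2; a_3 = 0; a_4 = -1/3; a_5 = 0


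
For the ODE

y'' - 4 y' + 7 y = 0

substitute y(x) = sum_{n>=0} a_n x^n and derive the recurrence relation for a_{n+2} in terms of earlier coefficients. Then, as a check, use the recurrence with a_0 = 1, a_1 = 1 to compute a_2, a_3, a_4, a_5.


Substitute y = sum_n a_n x^n.
y''(x) has coefficient (n+2)(n+1) a_{n+2} at x^n;
-4 y'(x) has coefficient -4 (n+1) a_{n+1} at x^n;
7 y(x) has coefficient 7 a_n at x^n.
Matching x^n: (n+2)(n+1) a_{n+2} - 4 (n+1) a_{n+1} + 7 a_n = 0.
Thus a_{n+2} = [4 (n+1) a_{n+1} - 7 a_n] / ((n+1)(n+2)).

Check with a_0 = 1, a_1 = 1 (apply the recurrence for n = 0, 1, 2, 3): a_0 = 1, a_1 = 1, a_2 = -3/2, a_3 = -19/6, a_4 = -55/24, a_5 = -29/40.

a_(n+2) = [4 (n+1) a_(n+1) - 7 a_n] / ((n+1)(n+2)); check: a_0 = 1, a_1 = 1, a_2 = -3/2, a_3 = -19/6, a_4 = -55/24, a_5 = -29/40


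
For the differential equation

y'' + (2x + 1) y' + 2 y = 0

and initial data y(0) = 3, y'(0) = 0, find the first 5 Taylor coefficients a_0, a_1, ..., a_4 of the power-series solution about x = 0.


Ansatz: y(x) = sum_{n>=0} a_n x^n, so y'(x) = sum_{n>=1} n a_n x^(n-1) and y''(x) = sum_{n>=2} n(n-1) a_n x^(n-2).
Substitute into P(x) y'' + Q(x) y' + R(x) y = 0 with P(x) = 1, Q(x) = 2x + 1, R(x) = 2, and match powers of x.
Initial conditions: a_0 = 3, a_1 = 0.
Setting the coefficient of each power of x to zero and solving order by order (substituting the coefficients already found):
  x^0: 2 a_2 + a_1 + 2 a_0 = 0  ->  2 a_2 = -a_1 - 2 a_0 = -6  ->  a_2 = -3
  x^1: 6 a_3 + 2 a_2 + 4 a_1 = 0  ->  6 a_3 = -2 a_2 - 4 a_1 = 6  ->  a_3 = 1
  x^2: 12 a_4 + 3 a_3 + 6 a_2 = 0  ->  12 a_4 = -3 a_3 - 6 a_2 = 15  ->  a_4 = 5/4
Truncated series: y(x) = 3 - 3 x^2 + x^3 + (5/4) x^4 + O(x^5).

a_0 = 3; a_1 = 0; a_2 = -3; a_3 = 1; a_4 = 5/4


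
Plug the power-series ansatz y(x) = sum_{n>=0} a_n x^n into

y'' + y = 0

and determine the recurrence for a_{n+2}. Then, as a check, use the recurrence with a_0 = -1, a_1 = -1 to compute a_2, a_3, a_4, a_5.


Substitute y = sum_n a_n x^n into y'' + (const) y = 0.
y''(x) = sum_{n>=0} (n+2)(n+1) a_{n+2} x^n.
The ODE becomes sum_n [(n+2)(n+1) a_{n+2} + 1 a_n] x^n = 0.
Setting each coefficient to zero gives the recurrence:
  (n+2)(n+1) a_{n+2} + 1 a_n = 0,
  a_{n+2} = -1 / ((n+1)(n+2)) a_n.

Check with a_0 = -1, a_1 = -1 (apply the recurrence for n = 0, 1, 2, 3): a_0 = -1, a_1 = -1, a_2 = 1/2, a_3 = 1/6, a_4 = -1/24, a_5 = -1/120.

a_{n+2} = -1/((n+1)(n+2)) * a_n; check: a_0 = -1, a_1 = -1, a_2 = 1/2, a_3 = 1/6, a_4 = -1/24, a_5 = -1/120


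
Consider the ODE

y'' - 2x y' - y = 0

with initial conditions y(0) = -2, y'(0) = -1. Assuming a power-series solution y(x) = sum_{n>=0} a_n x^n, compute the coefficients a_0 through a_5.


Ansatz: y(x) = sum_{n>=0} a_n x^n, so y'(x) = sum_{n>=1} n a_n x^(n-1) and y''(x) = sum_{n>=2} n(n-1) a_n x^(n-2).
Substitute into P(x) y'' + Q(x) y' + R(x) y = 0 with P(x) = 1, Q(x) = -2x, R(x) = -1, and match powers of x.
Initial conditions: a_0 = -2, a_1 = -1.
Setting the coefficient of each power of x to zero and solving order by order (substituting the coefficients already found):
  x^0: 2 a_2 - a_0 = 0  ->  2 a_2 = a_0 = -2  ->  a_2 = -1
  x^1: 6 a_3 - 3 a_1 = 0  ->  6 a_3 = 3 a_1 = -3  ->  a_3 = -1/2
  x^2: 12 a_4 - 5 a_2 = 0  ->  12 a_4 = 5 a_2 = -5  ->  a_4 = -5/12
  x^3: 20 a_5 - 7 a_3 = 0  ->  20 a_5 = 7 a_3 = -7/2  ->  a_5 = -7/40
Truncated series: y(x) = -2 - x - x^2 - (1/2) x^3 - (5/12) x^4 - (7/40) x^5 + O(x^6).

a_0 = -2; a_1 = -1; a_2 = -1; a_3 = -1/2; a_4 = -5/12; a_5 = -7/40


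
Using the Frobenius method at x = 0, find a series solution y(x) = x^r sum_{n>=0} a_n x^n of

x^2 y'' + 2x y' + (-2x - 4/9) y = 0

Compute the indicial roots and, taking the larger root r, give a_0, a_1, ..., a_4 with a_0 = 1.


Write in Frobenius form y'' + (p(x)/x) y' + (q(x)/x^2) y = 0:
  p(x) = 2,  q(x) = -2x - 4/9.
Indicial equation: r(r-1) + (2) r + (-4/9) = 0 -> roots r_1 = 1/3, r_2 = -4/3.
Take r = r_1 = 1/3. Let y(x) = x^r sum_{n>=0} a_n x^n with a_0 = 1.
Substitute y = x^r sum a_n x^n and match x^{r+n}. The recurrence is
  D(n) a_n - 2 a_{n-1} = 0,  where D(n) = (r+n)(r+n-1) + (2)(r+n) + (-4/9).
  a_n = 2 / D(n) * a_{n-1}.
Since the indicial polynomial factors as (r - r_1)(r - r_2), D(n) = (r_1 + n - r_1)(r_1 + n - r_2) = n(n + 5/3).
Evaluating step by step (a_0 = 1):
  n = 1: D(1) = 1(1 + 5/3) = 8/3; numerator = 2(1) = 2; a_1 = (2)/(8/3) = 3/4
  n = 2: D(2) = 2(2 + 5/3) = 22/3; numerator = 2(3/4) = 3/2; a_2 = (3/2)/(22/3) = 9/44
  n = 3: D(3) = 3(3 + 5/3) = 14; numerator = 2(9/44) = 9/22; a_3 = (9/22)/(14) = 9/308
  n = 4: D(4) = 4(4 + 5/3) = 68/3; numerator = 2(9/308) = 9/154; a_4 = (9/154)/(68/3) = 27/10472

r = 1/3; a_0 = 1; a_1 = 3/4; a_2 = 9/44; a_3 = 9/308; a_4 = 27/10472


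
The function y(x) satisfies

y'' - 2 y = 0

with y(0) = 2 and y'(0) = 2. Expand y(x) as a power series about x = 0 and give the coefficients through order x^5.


Ansatz: y(x) = sum_{n>=0} a_n x^n, so y'(x) = sum_{n>=1} n a_n x^(n-1) and y''(x) = sum_{n>=2} n(n-1) a_n x^(n-2).
Substitute into P(x) y'' + Q(x) y' + R(x) y = 0 with P(x) = 1, Q(x) = 0, R(x) = -2, and match powers of x.
Initial conditions: a_0 = 2, a_1 = 2.
Setting the coefficient of each power of x to zero and solving order by order (substituting the coefficients already found):
  x^0: 2 a_2 - 2 a_0 = 0  ->  2 a_2 = 2 a_0 = 4  ->  a_2 = 2
  x^1: 6 a_3 - 2 a_1 = 0  ->  6 a_3 = 2 a_1 = 4  ->  a_3 = 2/3
  x^2: 12 a_4 - 2 a_2 = 0  ->  12 a_4 = 2 a_2 = 4  ->  a_4 = 1/3
  x^3: 20 a_5 - 2 a_3 = 0  ->  20 a_5 = 2 a_3 = 4/3  ->  a_5 = 1/15
Truncated series: y(x) = 2 + 2 x + 2 x^2 + (2/3) x^3 + (1/3) x^4 + (1/15) x^5 + O(x^6).

a_0 = 2; a_1 = 2; a_2 = 2; a_3 = 2/3; a_4 = 1/3; a_5 = 1/15


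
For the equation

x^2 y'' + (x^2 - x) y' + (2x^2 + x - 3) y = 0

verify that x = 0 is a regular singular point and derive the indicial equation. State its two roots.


Divide by x^2 to reach normal form y'' + P_1(x) y' + P_2(x) y = 0 with P_1(x) = 1 - 1/x and P_2(x) = 2 + 1/x - 3/x^2.
x = 0 is a singular point because the y'-coefficient 1 - 1/x has a pole at x = 0 and the y-coefficient 2 + 1/x - 3/x^2 has a pole at x = 0.
It is a regular singular point because x P_1(x) = p(x) = x - 1 and x^2 P_2(x) = q(x) = 2x^2 + x - 3 are polynomials, hence analytic at x = 0.
p(0) = -1,  q(0) = -3.
Indicial equation: r(r-1) + p(0) r + q(0) = 0, i.e. r^2 + (p(0) - 1) r + q(0) = 0, i.e. r^2 - 2 r - 3 = 0.
Discriminant: (-2)^2 - 4(-3) = 16, so r = (2 ± 4)/2.
Solving: r_1 = 3, r_2 = -1.

indicial: r^2 - 2 r - 3 = 0; roots r_1 = 3, r_2 = -1


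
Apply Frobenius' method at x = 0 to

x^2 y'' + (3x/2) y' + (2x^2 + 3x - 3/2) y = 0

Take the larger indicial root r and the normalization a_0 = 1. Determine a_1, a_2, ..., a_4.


Write in Frobenius form y'' + (p(x)/x) y' + (q(x)/x^2) y = 0:
  p(x) = 3/2,  q(x) = 2x^2 + 3x - 3/2.
Indicial equation: r(r-1) + (3/2) r + (-3/2) = 0 -> roots r_1 = 1, r_2 = -3/2.
Take r = r_1 = 1. Let y(x) = x^r sum_{n>=0} a_n x^n with a_0 = 1.
Substitute y = x^r sum a_n x^n and match x^{r+n}. The recurrence is
  D(n) a_n + 3 a_{n-1} + 2 a_{n-2} = 0,  where D(n) = (r+n)(r+n-1) + (3/2)(r+n) + (-3/2).
  a_n = [-3 a_{n-1} - 2 a_{n-2}] / D(n).
Since the indicial polynomial factors as (r - r_1)(r - r_2), D(n) = (r_1 + n - r_1)(r_1 + n - r_2) = n(n + 5/2).
Evaluating step by step (a_0 = 1):
  n = 1: D(1) = 1(1 + 5/2) = 7/2; numerator = -3(1) = -3; a_1 = (-3)/(7/2) = -6/7
  n = 2: D(2) = 2(2 + 5/2) = 9; numerator = -3(-6/7) - 2(1) = 4/7; a_2 = (4/7)/(9) = 4/63
  n = 3: D(3) = 3(3 + 5/2) = 33/2; numerator = -3(4/63) - 2(-6/7) = 32/21; a_3 = (32/21)/(33/2) = 64/693
  n = 4: D(4) = 4(4 + 5/2) = 26; numerator = -3(64/693) - 2(4/63) = -40/99; a_4 = (-40/99)/(26) = -20/1287

r = 1; a_0 = 1; a_1 = -6/7; a_2 = 4/63; a_3 = 64/693; a_4 = -20/1287


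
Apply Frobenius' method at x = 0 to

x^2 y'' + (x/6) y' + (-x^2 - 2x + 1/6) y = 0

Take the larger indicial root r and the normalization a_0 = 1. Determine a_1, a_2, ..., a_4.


Write in Frobenius form y'' + (p(x)/x) y' + (q(x)/x^2) y = 0:
  p(x) = 1/6,  q(x) = -x^2 - 2x + 1/6.
Indicial equation: r(r-1) + (1/6) r + (1/6) = 0 -> roots r_1 = 1/2, r_2 = 1/3.
Take r = r_1 = 1/2. Let y(x) = x^r sum_{n>=0} a_n x^n with a_0 = 1.
Substitute y = x^r sum a_n x^n and match x^{r+n}. The recurrence is
  D(n) a_n - 2 a_{n-1} - 1 a_{n-2} = 0,  where D(n) = (r+n)(r+n-1) + (1/6)(r+n) + (1/6).
  a_n = [2 a_{n-1} + 1 a_{n-2}] / D(n).
Since the indicial polynomial factors as (r - r_1)(r - r_2), D(n) = (r_1 + n - r_1)(r_1 + n - r_2) = n(n + 1/6).
Evaluating step by step (a_0 = 1):
  n = 1: D(1) = 1(1 + 1/6) = 7/6; numerator = 2(1) = 2; a_1 = (2)/(7/6) = 12/7
  n = 2: D(2) = 2(2 + 1/6) = 13/3; numerator = 2(12/7) + 1(1) = 31/7; a_2 = (31/7)/(13/3) = 93/91
  n = 3: D(3) = 3(3 + 1/6) = 19/2; numerator = 2(93/91) + 1(12/7) = 342/91; a_3 = (342/91)/(19/2) = 36/91
  n = 4: D(4) = 4(4 + 1/6) = 50/3; numerator = 2(36/91) + 1(93/91) = 165/91; a_4 = (165/91)/(50/3) = 99/910

r = 1/2; a_0 = 1; a_1 = 12/7; a_2 = 93/91; a_3 = 36/91; a_4 = 99/910


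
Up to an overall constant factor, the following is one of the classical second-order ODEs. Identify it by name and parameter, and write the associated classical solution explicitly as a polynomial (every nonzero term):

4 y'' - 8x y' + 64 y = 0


All three coefficients share the factor 4; dividing through by 4 gives  y'' - 2x y' + 16 y = 0.
This matches the Hermite equation y'' - 2x y' + 2n y = 0 with 2n = 16, so n = 8; the polynomial solution is H_8(x).
With y = sum_k a_k x^k, matching x^k gives (k+2)(k+1) a_{k+2} = 2(k - n) a_k = 2(k - 8) a_k. The right side vanishes at k = 8, so the series with the parity of 8 terminates at degree 8.
Standard normalization: leading coefficient of H_n is 2^n, so a_8 = 2^8 = 256. Work downward with a_k = (k+1)(k+2) a_{k+2} / (2(k - n)):
  a_6 = (7)(8)(256) / (2(6 - 8)) = 14336/(-4) = -3584
  a_4 = (5)(6)(-3584) / (2(4 - 8)) = -107520/(-8) = 13440
  a_2 = (3)(4)(13440) / (2(2 - 8)) = 161280/(-12) = -13440
  a_0 = (1)(2)(-13440) / (2(0 - 8)) = -26880/(-16) = 1680
Hence H_8(x) = 256 x^8 - 3584 x^6 + 13440 x^4 - 13440 x^2 + 1680.

H_8(x); series = 256 x^8 - 3584 x^6 + 13440 x^4 - 13440 x^2 + 1680


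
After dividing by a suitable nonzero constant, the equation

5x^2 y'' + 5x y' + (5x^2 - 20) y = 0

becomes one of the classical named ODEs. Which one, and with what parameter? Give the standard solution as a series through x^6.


All three coefficients share the factor 5; dividing through by 5 gives  x^2 y'' + x y' + (x^2 - 4) y = 0.
This matches the Bessel equation x^2 y'' + x y' + (x^2 - nu^2) y = 0 with nu^2 = 4, so nu = 2; the solution bounded at x = 0 is J_2(x).
Frobenius at x = 0: indicial roots ±nu; for r = nu the recurrence k(k + 2nu) c_k = -c_{k-2} gives the standard series J_nu(x) = sum_{k>=0} (-1)^k / (k! (k+nu)!) (x/2)^(2k+nu). Evaluate the first 3 terms:
  k = 0: (-1)^0 / (0! * 2! * 2^2) x^2 = 1/(1*2*4) x^2 = (1/8) x^2
  k = 1: (-1)^1 / (1! * 3! * 2^4) x^4 = -1/(1*6*16) x^4 = (-1/96) x^4
  k = 2: (-1)^2 / (2! * 4! * 2^6) x^6 = 1/(2*24*64) x^6 = (1/3072) x^6
Hence J_2(x) = x^6/3072 - x^4/96 + x^2/8 + ....

J_2(x); series = x^6/3072 - x^4/96 + x^2/8


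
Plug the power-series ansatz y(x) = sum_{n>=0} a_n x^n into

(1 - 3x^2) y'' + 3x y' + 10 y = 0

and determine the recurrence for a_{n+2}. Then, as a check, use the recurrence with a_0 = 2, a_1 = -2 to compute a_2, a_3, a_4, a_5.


Substitute y = sum_n a_n x^n.
(1 - 3 x^2) y'' contributes (n+2)(n+1) a_{n+2} - 3 n(n-1) a_n at x^n.
3 x y'(x) contributes 3 n a_n at x^n.
10 y(x) contributes 10 a_n at x^n.
Matching x^n: (n+2)(n+1) a_{n+2} + (-3 n(n-1) + 3 n + 10) a_n = 0.
Thus a_{n+2} = (3 n(n-1) - 3 n - 10) / ((n+1)(n+2)) * a_n.

Check with a_0 = 2, a_1 = -2 (apply the recurrence for n = 0, 1, 2, 3): a_0 = 2, a_1 = -2, a_2 = -10, a_3 = 13/3, a_4 = 25/3, a_5 = -13/60.

a_(n+2) = (3 n(n-1) - 3 n - 10) / ((n+1)(n+2)) * a_n; check: a_0 = 2, a_1 = -2, a_2 = -10, a_3 = 13/3, a_4 = 25/3, a_5 = -13/60


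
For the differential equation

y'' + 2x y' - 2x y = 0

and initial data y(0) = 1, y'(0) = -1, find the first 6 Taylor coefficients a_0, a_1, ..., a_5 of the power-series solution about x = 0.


Ansatz: y(x) = sum_{n>=0} a_n x^n, so y'(x) = sum_{n>=1} n a_n x^(n-1) and y''(x) = sum_{n>=2} n(n-1) a_n x^(n-2).
Substitute into P(x) y'' + Q(x) y' + R(x) y = 0 with P(x) = 1, Q(x) = 2x, R(x) = -2x, and match powers of x.
Initial conditions: a_0 = 1, a_1 = -1.
Setting the coefficient of each power of x to zero and solving order by order (substituting the coefficients already found):
  x^0: 2 a_2 = 0  ->  a_2 = 0
  x^1: 6 a_3 + 2 a_1 - 2 a_0 = 0  ->  6 a_3 = -2 a_1 + 2 a_0 = 4  ->  a_3 = 2/3
  x^2: 12 a_4 + 4 a_2 - 2 a_1 = 0  ->  12 a_4 = -4 a_2 + 2 a_1 = -2  ->  a_4 = -1/6
  x^3: 20 a_5 + 6 a_3 - 2 a_2 = 0  ->  20 a_5 = -6 a_3 + 2 a_2 = -4  ->  a_5 = -1/5
Truncated series: y(x) = 1 - x + (2/3) x^3 - (1/6) x^4 - (1/5) x^5 + O(x^6).

a_0 = 1; a_1 = -1; a_2 = 0; a_3 = 2/3; a_4 = -1/6; a_5 = -1/5


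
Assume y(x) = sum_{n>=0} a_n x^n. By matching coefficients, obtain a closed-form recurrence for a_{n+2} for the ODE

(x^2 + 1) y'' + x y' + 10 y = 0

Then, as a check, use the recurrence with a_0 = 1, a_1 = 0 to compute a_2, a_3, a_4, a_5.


Substitute y = sum_n a_n x^n.
(1 + 1 x^2) y'' contributes (n+2)(n+1) a_{n+2} + n(n-1) a_n at x^n.
x y'(x) contributes n a_n at x^n.
10 y(x) contributes 10 a_n at x^n.
Matching x^n: (n+2)(n+1) a_{n+2} + (n(n-1) + n + 10) a_n = 0.
Thus a_{n+2} = (-n(n-1) - n - 10) / ((n+1)(n+2)) * a_n.

Check with a_0 = 1, a_1 = 0 (apply the recurrence for n = 0, 1, 2, 3): a_0 = 1, a_1 = 0, a_2 = -5, a_3 = 0, a_4 = 35/6, a_5 = 0.

a_(n+2) = (-n(n-1) - n - 10) / ((n+1)(n+2)) * a_n; check: a_0 = 1, a_1 = 0, a_2 = -5, a_3 = 0, a_4 = 35/6, a_5 = 0


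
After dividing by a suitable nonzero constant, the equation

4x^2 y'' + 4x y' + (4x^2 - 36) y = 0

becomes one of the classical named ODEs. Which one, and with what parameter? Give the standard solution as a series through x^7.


All three coefficients share the factor 4; dividing through by 4 gives  x^2 y'' + x y' + (x^2 - 9) y = 0.
This matches the Bessel equation x^2 y'' + x y' + (x^2 - nu^2) y = 0 with nu^2 = 9, so nu = 3; the solution bounded at x = 0 is J_3(x).
Frobenius at x = 0: indicial roots ±nu; for r = nu the recurrence k(k + 2nu) c_k = -c_{k-2} gives the standard series J_nu(x) = sum_{k>=0} (-1)^k / (k! (k+nu)!) (x/2)^(2k+nu). Evaluate the first 3 terms:
  k = 0: (-1)^0 / (0! * 3! * 2^3) x^3 = 1/(1*6*8) x^3 = (1/48) x^3
  k = 1: (-1)^1 / (1! * 4! * 2^5) x^5 = -1/(1*24*32) x^5 = (-1/768) x^5
  k = 2: (-1)^2 / (2! * 5! * 2^7) x^7 = 1/(2*120*128) x^7 = (1/30720) x^7
Hence J_3(x) = x^7/30720 - x^5/768 + x^3/48 + ....

J_3(x); series = x^7/30720 - x^5/768 + x^3/48


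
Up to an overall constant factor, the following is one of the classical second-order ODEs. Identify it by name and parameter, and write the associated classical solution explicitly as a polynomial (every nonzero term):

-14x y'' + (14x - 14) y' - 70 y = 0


All three coefficients share the factor -14; dividing through by -14 gives  x y'' + (1 - x) y' + 5 y = 0.
This matches the Laguerre equation x y'' + (1 - x) y' + n y = 0 with n = 5; the polynomial solution is L_5(x).
With y = sum_k a_k x^k, matching x^k gives (k+1)k a_{k+1} + (k+1) a_{k+1} - k a_k + n a_k = 0, i.e. (k+1)^2 a_{k+1} = (k - n) a_k = (k - 5) a_k. The right side vanishes at k = 5, so the series terminates at degree 5.
Standard normalization L_n(0) = 1 gives a_0 = 1. Work upward with a_{k+1} = (k - 5) a_k / (k+1)^2:
  a_1 = (0 - 5)(1) / 1^2 = -5/1 = -5
  a_2 = (1 - 5)(-5) / 2^2 = 20/4 = 5
  a_3 = (2 - 5)(5) / 3^2 = -15/9 = -5/3
  a_4 = (3 - 5)(-5/3) / 4^2 = (10/3)/16 = 5/24
  a_5 = (4 - 5)(5/24) / 5^2 = (-5/24)/25 = -1/120
Hence L_5(x) = -x^5/120 + 5 x^4/24 - 5 x^3/3 + 5 x^2 - 5 x + 1.

L_5(x); series = -x^5/120 + 5 x^4/24 - 5 x^3/3 + 5 x^2 - 5 x + 1


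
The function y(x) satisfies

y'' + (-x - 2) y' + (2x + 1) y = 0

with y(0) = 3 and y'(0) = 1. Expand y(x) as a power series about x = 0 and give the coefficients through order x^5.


Ansatz: y(x) = sum_{n>=0} a_n x^n, so y'(x) = sum_{n>=1} n a_n x^(n-1) and y''(x) = sum_{n>=2} n(n-1) a_n x^(n-2).
Substitute into P(x) y'' + Q(x) y' + R(x) y = 0 with P(x) = 1, Q(x) = -x - 2, R(x) = 2x + 1, and match powers of x.
Initial conditions: a_0 = 3, a_1 = 1.
Setting the coefficient of each power of x to zero and solving order by order (substituting the coefficients already found):
  x^0: 2 a_2 - 2 a_1 + a_0 = 0  ->  2 a_2 = 2 a_1 - a_0 = -1  ->  a_2 = -1/2
  x^1: 6 a_3 - 4 a_2 + 2 a_0 = 0  ->  6 a_3 = 4 a_2 - 2 a_0 = -8  ->  a_3 = -4/3
  x^2: 12 a_4 - 6 a_3 - a_2 + 2 a_1 = 0  ->  12 a_4 = 6 a_3 + a_2 - 2 a_1 = -21/2  ->  a_4 = -7/8
  x^3: 20 a_5 - 8 a_4 - 2 a_3 + 2 a_2 = 0  ->  20 a_5 = 8 a_4 + 2 a_3 - 2 a_2 = -26/3  ->  a_5 = -13/30
Truncated series: y(x) = 3 + x - (1/2) x^2 - (4/3) x^3 - (7/8) x^4 - (13/30) x^5 + O(x^6).

a_0 = 3; a_1 = 1; a_2 = -1/2; a_3 = -4/3; a_4 = -7/8; a_5 = -13/30


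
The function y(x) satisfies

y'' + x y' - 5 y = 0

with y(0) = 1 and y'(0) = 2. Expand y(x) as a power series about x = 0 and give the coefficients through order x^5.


Ansatz: y(x) = sum_{n>=0} a_n x^n, so y'(x) = sum_{n>=1} n a_n x^(n-1) and y''(x) = sum_{n>=2} n(n-1) a_n x^(n-2).
Substitute into P(x) y'' + Q(x) y' + R(x) y = 0 with P(x) = 1, Q(x) = x, R(x) = -5, and match powers of x.
Initial conditions: a_0 = 1, a_1 = 2.
Setting the coefficient of each power of x to zero and solving order by order (substituting the coefficients already found):
  x^0: 2 a_2 - 5 a_0 = 0  ->  2 a_2 = 5 a_0 = 5  ->  a_2 = 5/2
  x^1: 6 a_3 - 4 a_1 = 0  ->  6 a_3 = 4 a_1 = 8  ->  a_3 = 4/3
  x^2: 12 a_4 - 3 a_2 = 0  ->  12 a_4 = 3 a_2 = 15/2  ->  a_4 = 5/8
  x^3: 20 a_5 - 2 a_3 = 0  ->  20 a_5 = 2 a_3 = 8/3  ->  a_5 = 2/15
Truncated series: y(x) = 1 + 2 x + (5/2) x^2 + (4/3) x^3 + (5/8) x^4 + (2/15) x^5 + O(x^6).

a_0 = 1; a_1 = 2; a_2 = 5/2; a_3 = 4/3; a_4 = 5/8; a_5 = 2/15


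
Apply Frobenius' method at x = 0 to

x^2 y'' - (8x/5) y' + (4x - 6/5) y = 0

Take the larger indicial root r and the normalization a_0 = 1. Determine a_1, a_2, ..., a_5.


Write in Frobenius form y'' + (p(x)/x) y' + (q(x)/x^2) y = 0:
  p(x) = -8/5,  q(x) = 4x - 6/5.
Indicial equation: r(r-1) + (-8/5) r + (-6/5) = 0 -> roots r_1 = 3, r_2 = -2/5.
Take r = r_1 = 3. Let y(x) = x^r sum_{n>=0} a_n x^n with a_0 = 1.
Substitute y = x^r sum a_n x^n and match x^{r+n}. The recurrence is
  D(n) a_n + 4 a_{n-1} = 0,  where D(n) = (r+n)(r+n-1) + (-8/5)(r+n) + (-6/5).
  a_n = -4 / D(n) * a_{n-1}.
Since the indicial polynomial factors as (r - r_1)(r - r_2), D(n) = (r_1 + n - r_1)(r_1 + n - r_2) = n(n + 17/5).
Evaluating step by step (a_0 = 1):
  n = 1: D(1) = 1(1 + 17/5) = 22/5; numerator = -4(1) = -4; a_1 = (-4)/(22/5) = -10/11
  n = 2: D(2) = 2(2 + 17/5) = 54/5; numerator = -4(-10/11) = 40/11; a_2 = (40/11)/(54/5) = 100/297
  n = 3: D(3) = 3(3 + 17/5) = 96/5; numerator = -4(100/297) = -400/297; a_3 = (-400/297)/(96/5) = -125/1782
  n = 4: D(4) = 4(4 + 17/5) = 148/5; numerator = -4(-125/1782) = 250/891; a_4 = (250/891)/(148/5) = 625/65934
  n = 5: D(5) = 5(5 + 17/5) = 42; numerator = -4(625/65934) = -1250/32967; a_5 = (-1250/32967)/(42) = -625/692307

r = 3; a_0 = 1; a_1 = -10/11; a_2 = 100/297; a_3 = -125/1782; a_4 = 625/65934; a_5 = -625/692307


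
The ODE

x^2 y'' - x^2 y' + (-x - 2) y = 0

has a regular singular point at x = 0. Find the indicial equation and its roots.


Divide by x^2 to reach normal form y'' + P_1(x) y' + P_2(x) y = 0 with P_1(x) = -1 and P_2(x) = -1/x - 2/x^2.
x = 0 is a singular point because the y-coefficient -1/x - 2/x^2 has a pole at x = 0.
It is a regular singular point because x P_1(x) = p(x) = -x and x^2 P_2(x) = q(x) = -x - 2 are polynomials, hence analytic at x = 0.
p(0) = 0,  q(0) = -2.
Indicial equation: r(r-1) + p(0) r + q(0) = 0, i.e. r^2 + (p(0) - 1) r + q(0) = 0, i.e. r^2 - 1 r - 2 = 0.
Discriminant: (-1)^2 - 4(-2) = 9, so r = (1 ± 3)/2.
Solving: r_1 = 2, r_2 = -1.

indicial: r^2 - 1 r - 2 = 0; roots r_1 = 2, r_2 = -1


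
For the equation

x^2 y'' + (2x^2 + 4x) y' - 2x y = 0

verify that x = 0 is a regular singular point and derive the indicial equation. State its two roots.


Divide by x^2 to reach normal form y'' + P_1(x) y' + P_2(x) y = 0 with P_1(x) = 2 + 4/x and P_2(x) = -2/x.
x = 0 is a singular point because the y'-coefficient 2 + 4/x has a pole at x = 0 and the y-coefficient -2/x has a pole at x = 0.
It is a regular singular point because x P_1(x) = p(x) = 2x + 4 and x^2 P_2(x) = q(x) = -2x are polynomials, hence analytic at x = 0.
p(0) = 4,  q(0) = 0.
Indicial equation: r(r-1) + p(0) r + q(0) = 0, i.e. r^2 + (p(0) - 1) r + q(0) = 0, i.e. r^2 + 3 r = 0.
Discriminant: (3)^2 - 4(0) = 9, so r = (-3 ± 3)/2.
Solving: r_1 = 0, r_2 = -3.

indicial: r^2 + 3 r = 0; roots r_1 = 0, r_2 = -3


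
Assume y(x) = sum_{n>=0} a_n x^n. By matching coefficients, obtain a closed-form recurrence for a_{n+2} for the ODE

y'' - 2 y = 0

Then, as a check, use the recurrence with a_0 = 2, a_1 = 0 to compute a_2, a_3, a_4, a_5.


Substitute y = sum_n a_n x^n into y'' + (const) y = 0.
y''(x) = sum_{n>=0} (n+2)(n+1) a_{n+2} x^n.
The ODE becomes sum_n [(n+2)(n+1) a_{n+2} - 2 a_n] x^n = 0.
Setting each coefficient to zero gives the recurrence:
  (n+2)(n+1) a_{n+2} - 2 a_n = 0,
  a_{n+2} = 2 / ((n+1)(n+2)) a_n.

Check with a_0 = 2, a_1 = 0 (apply the recurrence for n = 0, 1, 2, 3): a_0 = 2, a_1 = 0, a_2 = 2, a_3 = 0, a_4 = 1/3, a_5 = 0.

a_{n+2} = 2/((n+1)(n+2)) * a_n; check: a_0 = 2, a_1 = 0, a_2 = 2, a_3 = 0, a_4 = 1/3, a_5 = 0


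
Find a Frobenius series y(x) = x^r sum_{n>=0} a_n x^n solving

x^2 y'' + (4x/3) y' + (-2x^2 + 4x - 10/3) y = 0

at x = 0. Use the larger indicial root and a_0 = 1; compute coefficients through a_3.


Write in Frobenius form y'' + (p(x)/x) y' + (q(x)/x^2) y = 0:
  p(x) = 4/3,  q(x) = -2x^2 + 4x - 10/3.
Indicial equation: r(r-1) + (4/3) r + (-10/3) = 0 -> roots r_1 = 5/3, r_2 = -2.
Take r = r_1 = 5/3. Let y(x) = x^r sum_{n>=0} a_n x^n with a_0 = 1.
Substitute y = x^r sum a_n x^n and match x^{r+n}. The recurrence is
  D(n) a_n + 4 a_{n-1} - 2 a_{n-2} = 0,  where D(n) = (r+n)(r+n-1) + (4/3)(r+n) + (-10/3).
  a_n = [-4 a_{n-1} + 2 a_{n-2}] / D(n).
Since the indicial polynomial factors as (r - r_1)(r - r_2), D(n) = (r_1 + n - r_1)(r_1 + n - r_2) = n(n + 11/3).
Evaluating step by step (a_0 = 1):
  n = 1: D(1) = 1(1 + 11/3) = 14/3; numerator = -4(1) = -4; a_1 = (-4)/(14/3) = -6/7
  n = 2: D(2) = 2(2 + 11/3) = 34/3; numerator = -4(-6/7) + 2(1) = 38/7; a_2 = (38/7)/(34/3) = 57/119
  n = 3: D(3) = 3(3 + 11/3) = 20; numerator = -4(57/119) + 2(-6/7) = -432/119; a_3 = (-432/119)/(20) = -108/595

r = 5/3; a_0 = 1; a_1 = -6/7; a_2 = 57/119; a_3 = -108/595


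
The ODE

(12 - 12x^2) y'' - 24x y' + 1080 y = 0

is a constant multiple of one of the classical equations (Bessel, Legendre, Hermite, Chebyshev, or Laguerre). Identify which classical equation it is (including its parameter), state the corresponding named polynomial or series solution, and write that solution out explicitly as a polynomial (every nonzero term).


All three coefficients share the factor 12; dividing through by 12 gives  (1 - x^2) y'' - 2x y' + 90 y = 0.
This matches the Legendre equation (1 - x^2) y'' - 2x y' + n(n+1) y = 0 (note the -2x y' term) with n(n+1) = 90, so n = 9; the polynomial solution is P_9(x).
With y = sum_k a_k x^k, matching x^k gives (k+2)(k+1) a_{k+2} = [k(k+1) - n(n+1)] a_k = (k - 9)(k + 10) a_k. The right side vanishes at k = 9, so the series with the parity of 9 terminates at degree 9.
Standard normalization (P_n(1) = 1): leading coefficient (2n)!/(2^n (n!)^2) = 6402373705728000/(512*131681894400) = 12155/128, so a_9 = 12155/128. Work downward with a_k = (k+1)(k+2) a_{k+2} / ((k - 9)(k + 10)):
  a_7 = (8)(9)(12155/128) / ((7 - 9)(7 + 10)) = (109395/16)/(-34) = -6435/32
  a_5 = (6)(7)(-6435/32) / ((5 - 9)(5 + 10)) = (-135135/16)/(-60) = 9009/64
  a_3 = (4)(5)(9009/64) / ((3 - 9)(3 + 10)) = (45045/16)/(-78) = -1155/32
  a_1 = (2)(3)(-1155/32) / ((1 - 9)(1 + 10)) = (-3465/16)/(-88) = 315/128
Hence P_9(x) = 12155 x^9/128 - 6435 x^7/32 + 9009 x^5/64 - 1155 x^3/32 + 315 x/128.

P_9(x); series = 12155 x^9/128 - 6435 x^7/32 + 9009 x^5/64 - 1155 x^3/32 + 315 x/128


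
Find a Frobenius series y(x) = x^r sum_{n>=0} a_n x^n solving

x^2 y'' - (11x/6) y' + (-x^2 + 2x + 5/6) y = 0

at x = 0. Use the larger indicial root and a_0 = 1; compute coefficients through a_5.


Write in Frobenius form y'' + (p(x)/x) y' + (q(x)/x^2) y = 0:
  p(x) = -11/6,  q(x) = -x^2 + 2x + 5/6.
Indicial equation: r(r-1) + (-11/6) r + (5/6) = 0 -> roots r_1 = 5/2, r_2 = 1/3.
Take r = r_1 = 5/2. Let y(x) = x^r sum_{n>=0} a_n x^n with a_0 = 1.
Substitute y = x^r sum a_n x^n and match x^{r+n}. The recurrence is
  D(n) a_n + 2 a_{n-1} - 1 a_{n-2} = 0,  where D(n) = (r+n)(r+n-1) + (-11/6)(r+n) + (5/6).
  a_n = [-2 a_{n-1} + 1 a_{n-2}] / D(n).
Since the indicial polynomial factors as (r - r_1)(r - r_2), D(n) = (r_1 + n - r_1)(r_1 + n - r_2) = n(n + 13/6).
Evaluating step by step (a_0 = 1):
  n = 1: D(1) = 1(1 + 13/6) = 19/6; numerator = -2(1) = -2; a_1 = (-2)/(19/6) = -12/19
  n = 2: D(2) = 2(2 + 13/6) = 25/3; numerator = -2(-12/19) + 1(1) = 43/19; a_2 = (43/19)/(25/3) = 129/475
  n = 3: D(3) = 3(3 + 13/6) = 31/2; numerator = -2(129/475) + 1(-12/19) = -558/475; a_3 = (-558/475)/(31/2) = -36/475
  n = 4: D(4) = 4(4 + 13/6) = 74/3; numerator = -2(-36/475) + 1(129/475) = 201/475; a_4 = (201/475)/(74/3) = 603/35150
  n = 5: D(5) = 5(5 + 13/6) = 215/6; numerator = -2(603/35150) + 1(-36/475) = -387/3515; a_5 = (-387/3515)/(215/6) = -54/17575

r = 5/2; a_0 = 1; a_1 = -12/19; a_2 = 129/475; a_3 = -36/475; a_4 = 603/35150; a_5 = -54/17575
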